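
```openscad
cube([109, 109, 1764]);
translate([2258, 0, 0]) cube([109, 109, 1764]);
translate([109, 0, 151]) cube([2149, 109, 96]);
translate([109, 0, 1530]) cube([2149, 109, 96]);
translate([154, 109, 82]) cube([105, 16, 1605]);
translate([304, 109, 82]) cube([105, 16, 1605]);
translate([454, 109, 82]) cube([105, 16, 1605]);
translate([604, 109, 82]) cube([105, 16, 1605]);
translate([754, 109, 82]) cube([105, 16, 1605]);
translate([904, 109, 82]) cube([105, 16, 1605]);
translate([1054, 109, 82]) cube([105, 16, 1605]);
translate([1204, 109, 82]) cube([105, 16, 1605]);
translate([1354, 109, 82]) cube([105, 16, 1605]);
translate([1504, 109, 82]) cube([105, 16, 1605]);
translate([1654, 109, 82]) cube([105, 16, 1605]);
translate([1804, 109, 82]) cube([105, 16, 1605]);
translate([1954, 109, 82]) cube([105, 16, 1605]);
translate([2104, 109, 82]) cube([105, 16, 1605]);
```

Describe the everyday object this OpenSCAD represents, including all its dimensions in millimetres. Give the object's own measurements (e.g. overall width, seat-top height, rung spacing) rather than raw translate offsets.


A fence section. Two 109×109 mm posts, 1764 mm tall, stand on the floor with a clear span of 2149 mm between their inner faces. Two horizontal rails of 109×96 mm section span the gap between the posts with their undersides at z = 151 mm and z = 1530 mm, flush with the posts' −y face. 14 pickets, each 105 mm wide, 16 mm thick and 1605 mm tall, are fixed to the +y face of the rails with their bottoms at z = 82 mm, spaced across the span with a 45 mm gap after the −x post and between neighbouring pickets, with 49 mm left before the +x post.


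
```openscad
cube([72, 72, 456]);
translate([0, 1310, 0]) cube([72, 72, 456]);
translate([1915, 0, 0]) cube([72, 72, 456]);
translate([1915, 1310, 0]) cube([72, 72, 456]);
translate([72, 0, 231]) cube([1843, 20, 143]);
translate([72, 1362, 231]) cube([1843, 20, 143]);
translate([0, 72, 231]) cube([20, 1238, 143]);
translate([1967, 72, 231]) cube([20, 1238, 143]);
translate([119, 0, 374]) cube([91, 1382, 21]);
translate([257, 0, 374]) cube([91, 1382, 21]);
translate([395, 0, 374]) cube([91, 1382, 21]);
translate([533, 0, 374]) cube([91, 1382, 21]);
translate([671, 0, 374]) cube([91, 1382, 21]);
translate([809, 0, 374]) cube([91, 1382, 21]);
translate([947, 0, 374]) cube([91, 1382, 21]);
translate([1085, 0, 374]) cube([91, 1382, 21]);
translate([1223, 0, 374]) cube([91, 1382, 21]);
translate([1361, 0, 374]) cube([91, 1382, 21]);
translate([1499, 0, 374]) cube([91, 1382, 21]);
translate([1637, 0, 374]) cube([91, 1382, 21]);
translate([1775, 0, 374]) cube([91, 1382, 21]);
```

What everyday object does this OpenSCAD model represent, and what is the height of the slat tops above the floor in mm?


A bed frame. The slat-top height is 395 mm.

Four posts, four rails, and a row of slats — a bed frame. Slats sit on the rails at z = 231 + 143 = 374; with slat thickness 21, the top is 395 mm.


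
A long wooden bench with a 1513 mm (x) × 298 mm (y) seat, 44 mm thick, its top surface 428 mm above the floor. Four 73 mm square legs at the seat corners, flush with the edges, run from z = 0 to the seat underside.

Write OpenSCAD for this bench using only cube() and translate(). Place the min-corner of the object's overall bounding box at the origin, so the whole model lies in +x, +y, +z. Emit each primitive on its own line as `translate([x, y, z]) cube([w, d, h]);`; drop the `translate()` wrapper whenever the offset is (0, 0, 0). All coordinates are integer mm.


// leg_h = 428 − 44 = 384
translate([0, 0, 384]) cube([1513, 298, 44]);
cube([73, 73, 384]);
translate([0, 225, 0]) cube([73, 73, 384]);
translate([1440, 0, 0]) cube([73, 73, 384]);
translate([1440, 225, 0]) cube([73, 73, 384]);


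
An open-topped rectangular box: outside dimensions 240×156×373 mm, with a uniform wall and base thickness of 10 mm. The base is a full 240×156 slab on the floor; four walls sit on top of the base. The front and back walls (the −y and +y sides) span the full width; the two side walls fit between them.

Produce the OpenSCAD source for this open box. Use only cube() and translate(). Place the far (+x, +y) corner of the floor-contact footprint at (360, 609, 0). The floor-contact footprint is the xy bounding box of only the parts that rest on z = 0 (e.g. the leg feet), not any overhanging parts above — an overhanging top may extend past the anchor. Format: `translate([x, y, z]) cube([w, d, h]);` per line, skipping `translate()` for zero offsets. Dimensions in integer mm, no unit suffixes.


translate([120, 453, 0]) cube([240, 156, 10]);
translate([120, 453, 10]) cube([240, 10, 363]);
translate([120, 599, 10]) cube([240, 10, 363]);
translate([120, 463, 10]) cube([10, 136, 363]);
translate([350, 463, 10]) cube([10, 136, 363]);


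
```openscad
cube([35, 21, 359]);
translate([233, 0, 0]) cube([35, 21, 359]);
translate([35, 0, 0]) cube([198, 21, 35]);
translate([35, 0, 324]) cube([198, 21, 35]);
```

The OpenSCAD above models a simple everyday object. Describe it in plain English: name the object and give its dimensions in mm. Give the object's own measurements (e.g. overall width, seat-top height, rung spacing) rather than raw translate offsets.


A rectangular picture frame lying in the x–z plane (depth along y). The opening is 198 mm wide (x) by 289 mm tall (z), surrounded by a border 35 mm wide on all four sides. The frame is 21 mm deep and is made of two full-height vertical stiles with two horizontal rails fitted between them.


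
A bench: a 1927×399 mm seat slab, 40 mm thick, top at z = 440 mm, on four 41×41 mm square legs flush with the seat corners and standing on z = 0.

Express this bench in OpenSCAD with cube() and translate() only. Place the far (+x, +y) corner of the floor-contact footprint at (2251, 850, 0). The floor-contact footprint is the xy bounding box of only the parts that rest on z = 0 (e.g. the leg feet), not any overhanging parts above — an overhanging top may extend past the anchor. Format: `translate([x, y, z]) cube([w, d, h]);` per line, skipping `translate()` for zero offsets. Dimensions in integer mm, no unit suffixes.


// leg_h = 440 − 40 = 400
translate([324, 451, 400]) cube([1927, 399, 40]);
translate([324, 451, 0]) cube([41, 41, 400]);
translate([324, 809, 0]) cube([41, 41, 400]);
translate([2210, 451, 0]) cube([41, 41, 400]);
translate([2210, 809, 0]) cube([41, 41, 400]);


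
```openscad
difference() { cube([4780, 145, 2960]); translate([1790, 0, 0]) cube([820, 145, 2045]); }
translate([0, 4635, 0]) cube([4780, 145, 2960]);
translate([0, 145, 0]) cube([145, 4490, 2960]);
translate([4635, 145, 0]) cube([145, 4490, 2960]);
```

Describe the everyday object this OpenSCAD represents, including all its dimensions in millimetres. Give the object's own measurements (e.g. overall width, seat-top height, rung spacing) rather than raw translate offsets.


A single room: four walls, each 2960 mm tall and 145 mm thick, enclosing an outside footprint 4780×4780 mm (x × y), no floor or roof. The front and back walls (−y and +y sides) run the full x-width; the side walls fit between their inner faces. A door opening 820 mm wide and 2045 mm tall is cut through the front wall from the floor up, its −x edge 1790 mm from the wall's −x end.


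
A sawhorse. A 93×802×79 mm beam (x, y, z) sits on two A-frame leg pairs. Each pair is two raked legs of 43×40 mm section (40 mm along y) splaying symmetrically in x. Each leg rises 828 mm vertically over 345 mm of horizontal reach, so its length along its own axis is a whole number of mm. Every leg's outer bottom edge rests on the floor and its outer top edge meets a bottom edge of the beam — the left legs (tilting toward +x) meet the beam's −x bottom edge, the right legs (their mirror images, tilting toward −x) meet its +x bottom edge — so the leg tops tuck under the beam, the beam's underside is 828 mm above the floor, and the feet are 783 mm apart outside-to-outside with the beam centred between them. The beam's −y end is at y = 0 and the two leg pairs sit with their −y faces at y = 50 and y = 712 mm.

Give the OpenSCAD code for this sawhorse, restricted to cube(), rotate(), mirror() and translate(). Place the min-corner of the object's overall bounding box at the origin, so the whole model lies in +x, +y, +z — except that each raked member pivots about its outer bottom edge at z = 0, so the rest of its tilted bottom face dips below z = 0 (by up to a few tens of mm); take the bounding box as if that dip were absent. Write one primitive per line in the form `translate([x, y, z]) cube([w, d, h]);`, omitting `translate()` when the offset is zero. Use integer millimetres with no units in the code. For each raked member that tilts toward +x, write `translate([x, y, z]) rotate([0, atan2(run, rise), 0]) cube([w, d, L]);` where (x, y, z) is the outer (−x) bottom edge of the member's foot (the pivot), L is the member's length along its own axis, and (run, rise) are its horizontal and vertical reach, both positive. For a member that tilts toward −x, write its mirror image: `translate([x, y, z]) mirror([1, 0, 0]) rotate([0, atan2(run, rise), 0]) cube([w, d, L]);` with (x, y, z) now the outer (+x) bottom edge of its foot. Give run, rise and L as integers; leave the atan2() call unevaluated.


// leg length = √(345² + 828²) = 897
// right-leg outer foot x = 2·345 + 93 = 783
// beam min-corner = (345, 0, 828)
translate([345, 0, 828]) cube([93, 802, 79]);
translate([0, 50, 0]) rotate([0, atan2(345, 828), 0]) cube([43, 40, 897]);
translate([783, 50, 0]) mirror([1, 0, 0]) rotate([0, atan2(345, 828), 0]) cube([43, 40, 897]);
translate([0, 712, 0]) rotate([0, atan2(345, 828), 0]) cube([43, 40, 897]);
translate([783, 712, 0]) mirror([1, 0, 0]) rotate([0, atan2(345, 828), 0]) cube([43, 40, 897]);


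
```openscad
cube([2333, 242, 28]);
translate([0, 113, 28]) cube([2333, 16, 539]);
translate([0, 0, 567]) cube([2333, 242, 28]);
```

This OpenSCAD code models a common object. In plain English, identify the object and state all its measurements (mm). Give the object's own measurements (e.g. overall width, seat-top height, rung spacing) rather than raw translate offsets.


An I-beam lying along x, 2333 mm long. Overall section height 595 mm. Two flanges 242 mm wide (y) and 28 mm thick, one on the floor and one at the top; a web 16 mm thick runs between them, centred on the flange width.


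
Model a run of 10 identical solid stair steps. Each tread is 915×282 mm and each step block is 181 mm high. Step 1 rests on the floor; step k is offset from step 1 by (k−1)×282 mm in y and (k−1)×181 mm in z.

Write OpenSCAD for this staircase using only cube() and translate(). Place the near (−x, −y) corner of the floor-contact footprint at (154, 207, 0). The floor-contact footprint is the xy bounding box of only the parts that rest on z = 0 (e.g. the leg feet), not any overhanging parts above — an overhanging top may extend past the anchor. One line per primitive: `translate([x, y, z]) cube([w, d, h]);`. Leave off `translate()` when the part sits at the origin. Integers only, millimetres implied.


translate([154, 207, 0]) cube([915, 282, 181]);
translate([154, 489, 181]) cube([915, 282, 181]);
translate([154, 771, 362]) cube([915, 282, 181]);
translate([154, 1053, 543]) cube([915, 282, 181]);
translate([154, 1335, 724]) cube([915, 282, 181]);
translate([154, 1617, 905]) cube([915, 282, 181]);
translate([154, 1899, 1086]) cube([915, 282, 181]);
translate([154, 2181, 1267]) cube([915, 282, 181]);
translate([154, 2463, 1448]) cube([915, 282, 181]);
translate([154, 2745, 1629]) cube([915, 282, 181]);


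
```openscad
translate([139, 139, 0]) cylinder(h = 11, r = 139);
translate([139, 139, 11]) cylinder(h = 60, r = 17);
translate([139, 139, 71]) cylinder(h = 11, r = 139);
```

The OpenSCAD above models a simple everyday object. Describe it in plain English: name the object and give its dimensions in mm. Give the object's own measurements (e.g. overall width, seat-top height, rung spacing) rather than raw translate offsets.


A spool: two coaxial disc flanges of radius 139 mm and thickness 11 mm, joined by a core cylinder of radius 17 mm and height 60 mm. The lower flange rests on z = 0 and the three cylinders share a vertical axis.


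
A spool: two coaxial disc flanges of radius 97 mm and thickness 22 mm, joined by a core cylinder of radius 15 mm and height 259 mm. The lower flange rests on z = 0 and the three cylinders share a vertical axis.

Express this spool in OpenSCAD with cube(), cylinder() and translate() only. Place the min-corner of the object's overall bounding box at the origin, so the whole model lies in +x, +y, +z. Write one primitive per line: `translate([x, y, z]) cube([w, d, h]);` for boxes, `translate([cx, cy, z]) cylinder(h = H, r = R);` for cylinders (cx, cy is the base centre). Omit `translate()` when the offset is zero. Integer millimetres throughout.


translate([97, 97, 0]) cylinder(h = 22, r = 97);
translate([97, 97, 22]) cylinder(h = 259, r = 15);
translate([97, 97, 281]) cylinder(h = 22, r = 97);


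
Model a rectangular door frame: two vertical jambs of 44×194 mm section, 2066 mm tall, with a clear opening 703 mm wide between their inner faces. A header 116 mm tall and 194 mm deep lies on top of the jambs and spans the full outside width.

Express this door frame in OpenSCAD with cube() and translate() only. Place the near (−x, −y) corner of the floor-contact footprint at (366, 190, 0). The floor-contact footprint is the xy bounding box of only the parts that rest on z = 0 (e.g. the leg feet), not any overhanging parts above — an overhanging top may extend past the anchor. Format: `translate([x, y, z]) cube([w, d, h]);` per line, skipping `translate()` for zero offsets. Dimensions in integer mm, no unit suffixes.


translate([366, 190, 0]) cube([44, 194, 2066]);
translate([1113, 190, 0]) cube([44, 194, 2066]);
translate([366, 190, 2066]) cube([791, 194, 116]);


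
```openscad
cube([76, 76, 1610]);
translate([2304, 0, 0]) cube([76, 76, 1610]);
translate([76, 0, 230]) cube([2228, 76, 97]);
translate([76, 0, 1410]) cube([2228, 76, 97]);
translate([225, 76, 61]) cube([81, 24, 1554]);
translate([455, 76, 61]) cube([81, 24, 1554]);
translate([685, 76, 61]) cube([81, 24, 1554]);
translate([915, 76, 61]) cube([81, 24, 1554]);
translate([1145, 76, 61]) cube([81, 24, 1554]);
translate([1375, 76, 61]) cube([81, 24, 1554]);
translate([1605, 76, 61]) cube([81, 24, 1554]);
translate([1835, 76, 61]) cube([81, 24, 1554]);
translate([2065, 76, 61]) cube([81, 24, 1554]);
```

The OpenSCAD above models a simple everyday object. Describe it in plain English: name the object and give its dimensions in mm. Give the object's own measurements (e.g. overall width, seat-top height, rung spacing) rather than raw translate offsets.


A fence section. Two 76×76 mm posts, 1610 mm tall, stand on the floor with a clear span of 2228 mm between their inner faces. Two horizontal rails of 76×97 mm section span the gap between the posts with their undersides at z = 230 mm and z = 1410 mm, flush with the posts' −y face. 9 pickets, each 81 mm wide, 24 mm thick and 1554 mm tall, are fixed to the +y face of the rails with their bottoms at z = 61 mm, spaced across the span with a 149 mm gap after the −x post and between neighbouring pickets, with 158 mm left before the +x post.


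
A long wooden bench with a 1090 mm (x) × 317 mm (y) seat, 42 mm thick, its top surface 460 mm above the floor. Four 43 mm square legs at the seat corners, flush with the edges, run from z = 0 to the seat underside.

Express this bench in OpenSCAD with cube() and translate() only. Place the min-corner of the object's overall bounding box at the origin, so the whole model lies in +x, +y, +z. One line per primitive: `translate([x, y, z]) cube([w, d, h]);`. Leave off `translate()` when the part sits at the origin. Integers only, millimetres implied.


translate([0, 0, 418]) cube([1090, 317, 42]);
cube([43, 43, 418]);
translate([0, 274, 0]) cube([43, 43, 418]);
translate([1047, 0, 0]) cube([43, 43, 418]);
translate([1047, 274, 0]) cube([43, 43, 418]);


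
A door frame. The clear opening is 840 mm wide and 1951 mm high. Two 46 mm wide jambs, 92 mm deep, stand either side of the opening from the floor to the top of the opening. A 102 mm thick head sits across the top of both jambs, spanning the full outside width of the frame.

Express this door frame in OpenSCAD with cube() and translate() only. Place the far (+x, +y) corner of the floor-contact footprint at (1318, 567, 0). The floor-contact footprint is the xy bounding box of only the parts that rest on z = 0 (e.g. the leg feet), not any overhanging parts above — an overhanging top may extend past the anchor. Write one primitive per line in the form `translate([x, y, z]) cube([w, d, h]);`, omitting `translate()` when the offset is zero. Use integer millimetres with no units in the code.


translate([386, 475, 0]) cube([46, 92, 1951]);
translate([1272, 475, 0]) cube([46, 92, 1951]);
translate([386, 475, 1951]) cube([932, 92, 102]);


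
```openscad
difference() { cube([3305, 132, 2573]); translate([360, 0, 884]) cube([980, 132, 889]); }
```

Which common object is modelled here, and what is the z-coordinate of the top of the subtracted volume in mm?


A wall with a window opening. The window head height is 1773 mm.

A wall with a rectangular opening subtracted — a window. Sill at z = 884, opening 889 mm tall, so the head is at 884 + 889 = 1773 mm.


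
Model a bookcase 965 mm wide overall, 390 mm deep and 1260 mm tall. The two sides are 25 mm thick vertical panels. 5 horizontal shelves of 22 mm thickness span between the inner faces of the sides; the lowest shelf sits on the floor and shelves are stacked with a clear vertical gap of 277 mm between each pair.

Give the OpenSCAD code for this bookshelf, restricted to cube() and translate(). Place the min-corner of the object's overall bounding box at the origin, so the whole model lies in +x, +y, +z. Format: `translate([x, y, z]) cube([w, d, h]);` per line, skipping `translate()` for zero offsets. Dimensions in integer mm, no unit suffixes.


cube([25, 390, 1260]);
translate([940, 0, 0]) cube([25, 390, 1260]);
translate([25, 0, 0]) cube([915, 390, 22]);
translate([25, 0, 299]) cube([915, 390, 22]);
translate([25, 0, 598]) cube([915, 390, 22]);
translate([25, 0, 897]) cube([915, 390, 22]);
translate([25, 0, 1196]) cube([915, 390, 22]);


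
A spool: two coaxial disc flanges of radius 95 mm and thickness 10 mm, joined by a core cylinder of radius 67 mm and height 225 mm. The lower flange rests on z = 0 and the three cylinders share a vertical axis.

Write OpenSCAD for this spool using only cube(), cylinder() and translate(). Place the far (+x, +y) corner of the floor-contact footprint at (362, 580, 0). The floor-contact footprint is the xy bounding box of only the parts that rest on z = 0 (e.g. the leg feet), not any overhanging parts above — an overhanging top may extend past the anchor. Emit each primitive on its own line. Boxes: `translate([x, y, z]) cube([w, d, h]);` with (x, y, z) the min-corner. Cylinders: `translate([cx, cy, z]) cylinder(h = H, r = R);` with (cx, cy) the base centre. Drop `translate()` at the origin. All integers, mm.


translate([267, 485, 0]) cylinder(h = 10, r = 95);
translate([267, 485, 10]) cylinder(h = 225, r = 67);
translate([267, 485, 235]) cylinder(h = 10, r = 95);


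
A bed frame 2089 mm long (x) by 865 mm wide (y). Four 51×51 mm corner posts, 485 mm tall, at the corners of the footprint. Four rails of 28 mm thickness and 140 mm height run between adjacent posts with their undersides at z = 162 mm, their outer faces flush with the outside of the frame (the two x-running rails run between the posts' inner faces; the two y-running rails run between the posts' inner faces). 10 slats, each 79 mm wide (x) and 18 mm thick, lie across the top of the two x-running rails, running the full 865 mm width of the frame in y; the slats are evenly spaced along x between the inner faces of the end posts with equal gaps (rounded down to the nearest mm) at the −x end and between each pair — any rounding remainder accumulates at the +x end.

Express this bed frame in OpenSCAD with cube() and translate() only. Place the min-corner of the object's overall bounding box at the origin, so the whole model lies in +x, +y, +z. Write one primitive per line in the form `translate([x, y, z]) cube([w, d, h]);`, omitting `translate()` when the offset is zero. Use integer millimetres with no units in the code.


cube([51, 51, 485]);
translate([0, 814, 0]) cube([51, 51, 485]);
translate([2038, 0, 0]) cube([51, 51, 485]);
translate([2038, 814, 0]) cube([51, 51, 485]);
translate([51, 0, 162]) cube([1987, 28, 140]);
translate([51, 837, 162]) cube([1987, 28, 140]);
translate([0, 51, 162]) cube([28, 763, 140]);
translate([2061, 51, 162]) cube([28, 763, 140]);
translate([159, 0, 302]) cube([79, 865, 18]);
translate([346, 0, 302]) cube([79, 865, 18]);
translate([533, 0, 302]) cube([79, 865, 18]);
translate([720, 0, 302]) cube([79, 865, 18]);
translate([907, 0, 302]) cube([79, 865, 18]);
translate([1094, 0, 302]) cube([79, 865, 18]);
translate([1281, 0, 302]) cube([79, 865, 18]);
translate([1468, 0, 302]) cube([79, 865, 18]);
translate([1655, 0, 302]) cube([79, 865, 18]);
translate([1842, 0, 302]) cube([79, 865, 18]);


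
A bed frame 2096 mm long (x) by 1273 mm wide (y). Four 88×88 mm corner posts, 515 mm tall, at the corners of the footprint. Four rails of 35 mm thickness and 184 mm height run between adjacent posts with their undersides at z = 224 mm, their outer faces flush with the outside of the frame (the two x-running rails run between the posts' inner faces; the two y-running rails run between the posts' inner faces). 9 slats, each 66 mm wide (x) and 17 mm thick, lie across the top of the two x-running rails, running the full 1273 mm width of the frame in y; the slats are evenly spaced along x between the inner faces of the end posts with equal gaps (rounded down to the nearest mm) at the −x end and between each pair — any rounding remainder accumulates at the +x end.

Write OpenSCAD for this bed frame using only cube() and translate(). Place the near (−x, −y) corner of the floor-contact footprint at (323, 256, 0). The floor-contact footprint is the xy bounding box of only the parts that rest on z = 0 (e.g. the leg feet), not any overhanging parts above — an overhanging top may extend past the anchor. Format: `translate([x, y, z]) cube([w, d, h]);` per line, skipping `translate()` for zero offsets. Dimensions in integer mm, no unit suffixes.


translate([323, 256, 0]) cube([88, 88, 515]);
translate([323, 1441, 0]) cube([88, 88, 515]);
translate([2331, 256, 0]) cube([88, 88, 515]);
translate([2331, 1441, 0]) cube([88, 88, 515]);
translate([411, 256, 224]) cube([1920, 35, 184]);
translate([411, 1494, 224]) cube([1920, 35, 184]);
translate([323, 344, 224]) cube([35, 1097, 184]);
translate([2384, 344, 224]) cube([35, 1097, 184]);
translate([543, 256, 408]) cube([66, 1273, 17]);
translate([741, 256, 408]) cube([66, 1273, 17]);
translate([939, 256, 408]) cube([66, 1273, 17]);
translate([1137, 256, 408]) cube([66, 1273, 17]);
translate([1335, 256, 408]) cube([66, 1273, 17]);
translate([1533, 256, 408]) cube([66, 1273, 17]);
translate([1731, 256, 408]) cube([66, 1273, 17]);
translate([1929, 256, 408]) cube([66, 1273, 17]);
translate([2127, 256, 408]) cube([66, 1273, 17]);


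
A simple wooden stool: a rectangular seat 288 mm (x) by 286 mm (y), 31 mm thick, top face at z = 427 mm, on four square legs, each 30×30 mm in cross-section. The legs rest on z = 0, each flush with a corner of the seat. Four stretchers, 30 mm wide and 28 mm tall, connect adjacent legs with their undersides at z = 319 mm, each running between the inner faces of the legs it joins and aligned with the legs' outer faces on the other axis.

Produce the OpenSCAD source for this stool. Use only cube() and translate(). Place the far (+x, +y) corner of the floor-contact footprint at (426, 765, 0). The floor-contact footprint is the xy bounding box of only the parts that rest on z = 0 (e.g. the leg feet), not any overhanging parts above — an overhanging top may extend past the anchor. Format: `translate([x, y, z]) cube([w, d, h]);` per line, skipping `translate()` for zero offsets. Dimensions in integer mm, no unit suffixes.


translate([138, 479, 396]) cube([288, 286, 31]);
translate([138, 479, 0]) cube([30, 30, 396]);
translate([396, 479, 0]) cube([30, 30, 396]);
translate([138, 735, 0]) cube([30, 30, 396]);
translate([396, 735, 0]) cube([30, 30, 396]);
translate([168, 479, 319]) cube([228, 30, 28]);
translate([168, 735, 319]) cube([228, 30, 28]);
translate([138, 509, 319]) cube([30, 226, 28]);
translate([396, 509, 319]) cube([30, 226, 28]);


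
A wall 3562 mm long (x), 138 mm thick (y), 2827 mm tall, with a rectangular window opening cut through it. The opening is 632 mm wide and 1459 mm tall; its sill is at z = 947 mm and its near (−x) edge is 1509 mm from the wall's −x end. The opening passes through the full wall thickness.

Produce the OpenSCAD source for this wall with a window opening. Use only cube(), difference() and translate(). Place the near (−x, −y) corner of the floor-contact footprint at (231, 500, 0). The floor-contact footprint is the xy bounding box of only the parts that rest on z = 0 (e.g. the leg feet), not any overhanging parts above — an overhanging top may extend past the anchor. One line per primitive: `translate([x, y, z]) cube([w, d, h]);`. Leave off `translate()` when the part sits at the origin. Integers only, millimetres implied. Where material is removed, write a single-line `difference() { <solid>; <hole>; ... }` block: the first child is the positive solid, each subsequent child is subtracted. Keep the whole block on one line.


difference() { translate([231, 500, 0]) cube([3562, 138, 2827]); translate([1740, 500, 947]) cube([632, 138, 1459]); }


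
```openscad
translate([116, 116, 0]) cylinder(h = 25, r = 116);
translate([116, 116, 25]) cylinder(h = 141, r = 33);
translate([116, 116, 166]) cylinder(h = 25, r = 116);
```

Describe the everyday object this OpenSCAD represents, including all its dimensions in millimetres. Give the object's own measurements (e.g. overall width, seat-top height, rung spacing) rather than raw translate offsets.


A spool: two coaxial disc flanges of radius 116 mm and thickness 25 mm, joined by a core cylinder of radius 33 mm and height 141 mm. The lower flange rests on z = 0 and the three cylinders share a vertical axis.


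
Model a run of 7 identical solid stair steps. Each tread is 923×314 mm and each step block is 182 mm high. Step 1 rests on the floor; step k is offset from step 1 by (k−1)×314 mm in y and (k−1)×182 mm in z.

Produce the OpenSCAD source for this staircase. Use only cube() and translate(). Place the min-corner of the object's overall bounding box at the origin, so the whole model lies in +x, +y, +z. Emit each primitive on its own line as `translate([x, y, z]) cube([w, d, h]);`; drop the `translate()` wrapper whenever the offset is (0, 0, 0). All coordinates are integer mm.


cube([923, 314, 182]);
translate([0, 314, 182]) cube([923, 314, 182]);
translate([0, 628, 364]) cube([923, 314, 182]);
translate([0, 942, 546]) cube([923, 314, 182]);
translate([0, 1256, 728]) cube([923, 314, 182]);
translate([0, 1570, 910]) cube([923, 314, 182]);
translate([0, 1884, 1092]) cube([923, 314, 182]);


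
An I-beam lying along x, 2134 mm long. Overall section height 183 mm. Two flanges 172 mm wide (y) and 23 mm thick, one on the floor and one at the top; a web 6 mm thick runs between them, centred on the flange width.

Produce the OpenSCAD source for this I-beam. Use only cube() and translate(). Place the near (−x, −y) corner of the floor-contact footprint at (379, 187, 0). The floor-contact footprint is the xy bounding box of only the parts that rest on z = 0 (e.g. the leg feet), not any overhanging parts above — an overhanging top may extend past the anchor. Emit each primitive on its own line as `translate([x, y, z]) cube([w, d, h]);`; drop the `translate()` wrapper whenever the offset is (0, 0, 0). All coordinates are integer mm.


translate([379, 187, 0]) cube([2134, 172, 23]);
translate([379, 270, 23]) cube([2134, 6, 137]);
translate([379, 187, 160]) cube([2134, 172, 23]);


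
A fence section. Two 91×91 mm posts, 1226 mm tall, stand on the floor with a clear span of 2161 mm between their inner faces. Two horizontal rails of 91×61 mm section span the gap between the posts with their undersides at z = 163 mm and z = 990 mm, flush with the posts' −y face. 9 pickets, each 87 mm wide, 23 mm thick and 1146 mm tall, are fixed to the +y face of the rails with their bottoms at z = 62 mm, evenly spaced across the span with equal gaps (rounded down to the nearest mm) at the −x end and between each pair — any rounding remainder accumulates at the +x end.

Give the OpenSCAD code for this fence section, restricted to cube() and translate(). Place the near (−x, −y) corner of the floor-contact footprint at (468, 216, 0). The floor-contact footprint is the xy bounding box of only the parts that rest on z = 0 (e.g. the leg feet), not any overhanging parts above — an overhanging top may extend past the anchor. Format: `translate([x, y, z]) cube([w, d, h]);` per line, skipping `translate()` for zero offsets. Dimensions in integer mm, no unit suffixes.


translate([468, 216, 0]) cube([91, 91, 1226]);
translate([2720, 216, 0]) cube([91, 91, 1226]);
translate([559, 216, 163]) cube([2161, 91, 61]);
translate([559, 216, 990]) cube([2161, 91, 61]);
translate([696, 307, 62]) cube([87, 23, 1146]);
translate([920, 307, 62]) cube([87, 23, 1146]);
translate([1144, 307, 62]) cube([87, 23, 1146]);
translate([1368, 307, 62]) cube([87, 23, 1146]);
translate([1592, 307, 62]) cube([87, 23, 1146]);
translate([1816, 307, 62]) cube([87, 23, 1146]);
translate([2040, 307, 62]) cube([87, 23, 1146]);
translate([2264, 307, 62]) cube([87, 23, 1146]);
translate([2488, 307, 62]) cube([87, 23, 1146]);


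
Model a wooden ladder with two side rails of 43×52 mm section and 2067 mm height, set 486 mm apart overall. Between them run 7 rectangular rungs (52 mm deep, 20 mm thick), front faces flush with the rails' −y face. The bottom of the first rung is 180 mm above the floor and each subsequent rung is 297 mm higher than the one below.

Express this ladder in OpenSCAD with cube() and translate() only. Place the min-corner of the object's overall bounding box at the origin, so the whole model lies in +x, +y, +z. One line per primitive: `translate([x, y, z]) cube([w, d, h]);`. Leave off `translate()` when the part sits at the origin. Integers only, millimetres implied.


cube([43, 52, 2067]);
translate([443, 0, 0]) cube([43, 52, 2067]);
translate([43, 0, 180]) cube([400, 52, 20]);
translate([43, 0, 477]) cube([400, 52, 20]);
translate([43, 0, 774]) cube([400, 52, 20]);
translate([43, 0, 1071]) cube([400, 52, 20]);
translate([43, 0, 1368]) cube([400, 52, 20]);
translate([43, 0, 1665]) cube([400, 52, 20]);
translate([43, 0, 1962]) cube([400, 52, 20]);


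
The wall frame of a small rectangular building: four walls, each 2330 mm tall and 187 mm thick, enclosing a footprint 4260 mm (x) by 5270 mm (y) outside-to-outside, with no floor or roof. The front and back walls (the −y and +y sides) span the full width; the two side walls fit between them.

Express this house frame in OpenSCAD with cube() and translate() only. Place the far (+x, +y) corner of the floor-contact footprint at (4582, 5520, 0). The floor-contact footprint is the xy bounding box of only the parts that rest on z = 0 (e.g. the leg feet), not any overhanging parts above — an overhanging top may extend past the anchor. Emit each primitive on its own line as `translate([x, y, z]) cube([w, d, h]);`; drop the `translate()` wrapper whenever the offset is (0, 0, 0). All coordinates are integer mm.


translate([322, 250, 0]) cube([4260, 187, 2330]);
translate([322, 5333, 0]) cube([4260, 187, 2330]);
translate([322, 437, 0]) cube([187, 4896, 2330]);
translate([4395, 437, 0]) cube([187, 4896, 2330]);


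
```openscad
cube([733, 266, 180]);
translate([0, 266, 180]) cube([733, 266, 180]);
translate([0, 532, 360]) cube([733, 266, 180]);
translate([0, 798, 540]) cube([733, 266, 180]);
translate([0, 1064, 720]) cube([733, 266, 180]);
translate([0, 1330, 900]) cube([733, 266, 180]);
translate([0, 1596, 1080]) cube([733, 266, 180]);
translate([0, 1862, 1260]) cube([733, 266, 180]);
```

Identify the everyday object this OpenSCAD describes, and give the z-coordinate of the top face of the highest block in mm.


A staircase. The total rise is 1440 mm.

8 identical blocks, each offset up and back from the previous — a staircase. Each step is 180 mm tall and there are 8 of them, so the total rise is 8 × 180 = 1440 mm.


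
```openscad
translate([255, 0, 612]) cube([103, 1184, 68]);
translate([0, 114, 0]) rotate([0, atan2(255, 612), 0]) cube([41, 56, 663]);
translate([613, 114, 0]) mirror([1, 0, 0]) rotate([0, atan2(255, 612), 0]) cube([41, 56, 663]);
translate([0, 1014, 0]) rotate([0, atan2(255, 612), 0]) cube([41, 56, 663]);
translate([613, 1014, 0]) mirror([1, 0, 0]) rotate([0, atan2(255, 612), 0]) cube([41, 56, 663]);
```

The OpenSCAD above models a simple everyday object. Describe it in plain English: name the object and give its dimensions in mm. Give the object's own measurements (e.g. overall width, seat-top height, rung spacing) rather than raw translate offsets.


A sawhorse. A 103×1184×68 mm beam (x, y, z) sits on two A-frame leg pairs. Each pair is two raked legs of 41×56 mm section (56 mm along y) splaying symmetrically in x. Each leg rises 612 mm vertically over 255 mm of horizontal reach and is 663 mm long along its own axis. Every leg's outer bottom edge rests on the floor and its outer top edge meets a bottom edge of the beam — the left legs (tilting toward +x) meet the beam's −x bottom edge, the right legs (their mirror images, tilting toward −x) meet its +x bottom edge — so the leg tops tuck under the beam, the beam's underside is 612 mm above the floor, and the feet are 613 mm apart outside-to-outside with the beam centred between them. The two leg pairs are set in 114 mm from either end of the beam.


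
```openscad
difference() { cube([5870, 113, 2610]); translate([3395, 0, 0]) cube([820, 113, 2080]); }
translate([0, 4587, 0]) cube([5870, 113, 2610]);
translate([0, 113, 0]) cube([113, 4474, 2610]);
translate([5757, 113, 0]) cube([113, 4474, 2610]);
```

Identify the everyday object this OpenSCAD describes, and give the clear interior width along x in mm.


A single room. The interior width is 5644 mm.

Four walls enclosing a rectangle with a door in the front wall — a room. Outside width 5870 minus two 113 mm walls gives 5644 mm.


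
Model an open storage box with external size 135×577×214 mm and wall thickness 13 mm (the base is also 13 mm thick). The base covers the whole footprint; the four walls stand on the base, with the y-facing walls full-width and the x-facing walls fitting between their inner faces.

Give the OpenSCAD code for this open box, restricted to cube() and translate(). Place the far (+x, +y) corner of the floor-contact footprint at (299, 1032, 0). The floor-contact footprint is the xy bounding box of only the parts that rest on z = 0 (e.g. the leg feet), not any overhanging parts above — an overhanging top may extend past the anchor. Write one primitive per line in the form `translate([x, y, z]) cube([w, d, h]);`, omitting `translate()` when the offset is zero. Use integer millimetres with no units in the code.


translate([164, 455, 0]) cube([135, 577, 13]);
translate([164, 455, 13]) cube([135, 13, 201]);
translate([164, 1019, 13]) cube([135, 13, 201]);
translate([164, 468, 13]) cube([13, 551, 201]);
translate([286, 468, 13]) cube([13, 551, 201]);


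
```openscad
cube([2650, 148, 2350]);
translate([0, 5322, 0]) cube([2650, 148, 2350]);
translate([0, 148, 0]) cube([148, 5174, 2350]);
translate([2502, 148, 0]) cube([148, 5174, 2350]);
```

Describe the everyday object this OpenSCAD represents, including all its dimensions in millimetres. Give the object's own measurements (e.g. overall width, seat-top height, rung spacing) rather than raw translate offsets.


The wall frame of a small rectangular building: four walls, each 2350 mm tall and 148 mm thick, enclosing a footprint 2650 mm (x) by 5470 mm (y) outside-to-outside, with no floor or roof. The front and back walls (the −y and +y sides) span the full width; the two side walls fit between them.


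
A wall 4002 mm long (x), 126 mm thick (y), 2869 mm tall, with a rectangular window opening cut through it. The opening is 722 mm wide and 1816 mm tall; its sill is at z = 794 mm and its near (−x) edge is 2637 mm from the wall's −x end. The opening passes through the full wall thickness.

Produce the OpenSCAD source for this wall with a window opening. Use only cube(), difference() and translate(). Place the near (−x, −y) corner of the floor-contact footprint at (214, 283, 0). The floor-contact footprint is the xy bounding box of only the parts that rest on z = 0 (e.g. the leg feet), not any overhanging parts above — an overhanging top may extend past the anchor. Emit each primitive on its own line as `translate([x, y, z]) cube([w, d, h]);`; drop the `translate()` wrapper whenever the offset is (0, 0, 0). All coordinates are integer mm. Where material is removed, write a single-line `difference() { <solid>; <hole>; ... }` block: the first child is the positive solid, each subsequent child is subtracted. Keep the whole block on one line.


difference() { translate([214, 283, 0]) cube([4002, 126, 2869]); translate([2851, 283, 794]) cube([722, 126, 1816]); }


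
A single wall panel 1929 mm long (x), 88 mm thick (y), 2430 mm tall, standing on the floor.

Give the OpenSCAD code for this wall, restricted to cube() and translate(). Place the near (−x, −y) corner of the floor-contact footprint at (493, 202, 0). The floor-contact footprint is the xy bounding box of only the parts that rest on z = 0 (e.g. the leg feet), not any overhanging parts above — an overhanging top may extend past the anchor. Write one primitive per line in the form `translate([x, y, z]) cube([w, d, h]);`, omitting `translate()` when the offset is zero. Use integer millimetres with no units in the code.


translate([493, 202, 0]) cube([1929, 88, 2430]);


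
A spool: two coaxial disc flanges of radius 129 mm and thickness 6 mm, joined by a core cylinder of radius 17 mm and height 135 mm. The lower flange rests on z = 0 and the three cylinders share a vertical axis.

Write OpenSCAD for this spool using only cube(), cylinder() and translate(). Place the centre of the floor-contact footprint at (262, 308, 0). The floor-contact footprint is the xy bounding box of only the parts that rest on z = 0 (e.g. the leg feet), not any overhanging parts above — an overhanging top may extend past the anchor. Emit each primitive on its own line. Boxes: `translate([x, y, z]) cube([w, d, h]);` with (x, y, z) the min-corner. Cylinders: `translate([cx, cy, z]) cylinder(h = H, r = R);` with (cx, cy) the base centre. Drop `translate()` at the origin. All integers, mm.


translate([262, 308, 0]) cylinder(h = 6, r = 129);
translate([262, 308, 6]) cylinder(h = 135, r = 17);
translate([262, 308, 141]) cylinder(h = 6, r = 129);


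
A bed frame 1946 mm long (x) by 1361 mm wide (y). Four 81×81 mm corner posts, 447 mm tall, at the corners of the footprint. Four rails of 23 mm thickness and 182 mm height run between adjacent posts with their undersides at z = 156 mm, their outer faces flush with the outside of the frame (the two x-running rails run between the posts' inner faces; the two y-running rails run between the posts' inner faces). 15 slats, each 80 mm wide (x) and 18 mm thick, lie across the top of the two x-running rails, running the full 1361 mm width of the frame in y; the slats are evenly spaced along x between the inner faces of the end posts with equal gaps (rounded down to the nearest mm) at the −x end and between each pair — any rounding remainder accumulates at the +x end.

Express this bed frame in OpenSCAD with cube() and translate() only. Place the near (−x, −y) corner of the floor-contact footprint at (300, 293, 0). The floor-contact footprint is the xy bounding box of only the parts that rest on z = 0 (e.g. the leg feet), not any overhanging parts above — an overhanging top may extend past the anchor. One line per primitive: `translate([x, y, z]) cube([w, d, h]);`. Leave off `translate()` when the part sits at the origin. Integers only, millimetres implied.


translate([300, 293, 0]) cube([81, 81, 447]);
translate([300, 1573, 0]) cube([81, 81, 447]);
translate([2165, 293, 0]) cube([81, 81, 447]);
translate([2165, 1573, 0]) cube([81, 81, 447]);
translate([381, 293, 156]) cube([1784, 23, 182]);
translate([381, 1631, 156]) cube([1784, 23, 182]);
translate([300, 374, 156]) cube([23, 1199, 182]);
translate([2223, 374, 156]) cube([23, 1199, 182]);
translate([417, 293, 338]) cube([80, 1361, 18]);
translate([533, 293, 338]) cube([80, 1361, 18]);
translate([649, 293, 338]) cube([80, 1361, 18]);
translate([765, 293, 338]) cube([80, 1361, 18]);
translate([881, 293, 338]) cube([80, 1361, 18]);
translate([997, 293, 338]) cube([80, 1361, 18]);
translate([1113, 293, 338]) cube([80, 1361, 18]);
translate([1229, 293, 338]) cube([80, 1361, 18]);
translate([1345, 293, 338]) cube([80, 1361, 18]);
translate([1461, 293, 338]) cube([80, 1361, 18]);
translate([1577, 293, 338]) cube([80, 1361, 18]);
translate([1693, 293, 338]) cube([80, 1361, 18]);
translate([1809, 293, 338]) cube([80, 1361, 18]);
translate([1925, 293, 338]) cube([80, 1361, 18]);
translate([2041, 293, 338]) cube([80, 1361, 18]);
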